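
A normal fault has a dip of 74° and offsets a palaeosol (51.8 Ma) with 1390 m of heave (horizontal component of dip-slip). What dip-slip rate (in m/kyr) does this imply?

dip-slip = heave / cos(dip) = 1390 m / cos(74°) = 5043 m
rate = 5043 m / 51.8 Ma = 0.0000974 m/yr = 0.0974 m/kyr

0.0974 m/kyr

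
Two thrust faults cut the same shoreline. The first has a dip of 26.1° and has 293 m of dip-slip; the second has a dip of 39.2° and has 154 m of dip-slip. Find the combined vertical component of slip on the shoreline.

throw_A = 293 × sin(26.1°) = 128.9 m
throw_B = 154 × sin(39.2°) = 97.33 m
total = 128.9 + 97.33 = 226 m

226 m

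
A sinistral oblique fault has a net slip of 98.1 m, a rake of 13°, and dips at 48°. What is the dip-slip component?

22.1 m

dip-slip = net slip × sin(rake) = 98.1 m × sin(13°) = 22.1 m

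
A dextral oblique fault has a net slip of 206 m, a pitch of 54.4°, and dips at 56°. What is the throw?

dip-slip = net slip × sin(rake) = 206 m × sin(54.4°) = 167.5 m
throw = dip-slip × sin(dip) = 167.5 × sin(56°) = 139 m

139 m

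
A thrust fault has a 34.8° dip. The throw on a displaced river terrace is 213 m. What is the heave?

306 m

heave = throw / tan(dip) = 213 / tan(34.8°) = 306 m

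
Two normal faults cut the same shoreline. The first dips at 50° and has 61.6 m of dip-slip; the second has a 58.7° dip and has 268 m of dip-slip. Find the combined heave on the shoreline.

179 m

heave_A = 61.6 × cos(50°) = 39.60 m
heave_B = 268 × cos(58.7°) = 139.2 m
total = 39.60 + 139.2 = 179 m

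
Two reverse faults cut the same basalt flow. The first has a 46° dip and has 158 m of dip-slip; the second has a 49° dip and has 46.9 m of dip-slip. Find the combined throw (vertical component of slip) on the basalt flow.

149 m

throw_A = 158 × sin(46°) = 113.7 m
throw_B = 46.9 × sin(49°) = 35.40 m
total = 113.7 + 35.40 = 149 m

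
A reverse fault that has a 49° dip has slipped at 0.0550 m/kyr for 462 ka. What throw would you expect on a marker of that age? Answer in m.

dip-slip = rate × time = 0.0550 m/kyr × 462 ka = 25.41 m
throw = dip-slip × sin(dip) = 25.41 × sin(49°) = 19.2 m

19.2 m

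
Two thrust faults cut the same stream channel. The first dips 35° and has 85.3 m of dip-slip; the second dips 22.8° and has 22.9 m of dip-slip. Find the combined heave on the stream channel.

heave_A = 85.3 × cos(35°) = 69.87 m
heave_B = 22.9 × cos(22.8°) = 21.11 m
total = 69.87 + 21.11 = 91 m

91 m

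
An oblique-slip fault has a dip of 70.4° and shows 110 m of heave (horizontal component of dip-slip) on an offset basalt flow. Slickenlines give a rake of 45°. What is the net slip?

dip-slip = heave / cos(dip) = 110 / cos(70.4°) = 327.9 m
net slip = dip-slip / sin(rake) = 327.9 / sin(45°) = 464 m

464 m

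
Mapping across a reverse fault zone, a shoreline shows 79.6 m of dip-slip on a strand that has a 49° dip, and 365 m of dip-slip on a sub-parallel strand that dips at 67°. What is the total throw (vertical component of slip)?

396 m

throw_A = 79.6 × sin(49°) = 60.07 m
throw_B = 365 × sin(67°) = 336 m
total = 60.07 + 336 = 396 m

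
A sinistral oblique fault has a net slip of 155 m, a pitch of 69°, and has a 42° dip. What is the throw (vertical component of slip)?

dip-slip = net slip × sin(rake) = 155 m × sin(69°) = 144.7 m
throw = dip-slip × sin(dip) = 144.7 × sin(42°) = 96.8 m

96.8 m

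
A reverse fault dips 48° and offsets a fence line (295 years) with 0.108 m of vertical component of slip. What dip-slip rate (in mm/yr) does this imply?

dip-slip = throw / sin(dip) = 0.108 m / sin(48°) = 0.1453 m
rate = 0.1453 m / 295 years = 0.000493 m/yr = 0.493 mm/yr

0.493 mm/yr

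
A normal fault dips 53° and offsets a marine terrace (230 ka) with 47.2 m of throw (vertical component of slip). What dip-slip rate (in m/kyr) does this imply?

dip-slip = throw / sin(dip) = 47.2 m / sin(53°) = 59.10 m
rate = 59.10 m / 230 ka = 0.000257 m/yr = 0.257 m/kyr

0.257 m/kyr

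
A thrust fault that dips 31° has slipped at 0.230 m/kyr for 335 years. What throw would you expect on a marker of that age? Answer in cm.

3.97 cm

dip-slip = rate × time = 0.230 m/kyr × 335 years = 0.07705 m
throw = dip-slip × sin(dip) = 0.07705 × sin(31°) = 0.0397 m = 3.97 cm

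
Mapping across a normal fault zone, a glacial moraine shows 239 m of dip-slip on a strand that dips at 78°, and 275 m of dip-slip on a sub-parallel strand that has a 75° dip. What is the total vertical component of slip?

throw_A = 239 × sin(78°) = 233.8 m
throw_B = 275 × sin(75°) = 265.6 m
total = 233.8 + 265.6 = 499 m

499 m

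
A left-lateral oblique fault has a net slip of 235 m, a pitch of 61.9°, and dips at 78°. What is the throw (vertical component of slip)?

dip-slip = net slip × sin(rake) = 235 m × sin(61.9°) = 207.3 m
throw = dip-slip × sin(dip) = 207.3 × sin(78°) = 203 m

203 m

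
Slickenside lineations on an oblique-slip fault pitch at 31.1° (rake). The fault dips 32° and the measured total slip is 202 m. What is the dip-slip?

dip-slip = net slip × sin(rake) = 202 m × sin(31.1°) = 104 m

104 m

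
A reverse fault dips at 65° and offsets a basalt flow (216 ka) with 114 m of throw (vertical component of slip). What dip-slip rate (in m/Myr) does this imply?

582 m/Myr

dip-slip = throw / sin(dip) = 114 m / sin(65°) = 125.8 m
rate = 125.8 m / 216 ka = 0.000582 m/yr = 582 m/Myr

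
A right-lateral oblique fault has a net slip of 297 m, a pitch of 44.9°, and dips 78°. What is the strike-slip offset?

strike-slip = net slip × cos(rake) = 297 m × cos(44.9°) = 210 m

210 m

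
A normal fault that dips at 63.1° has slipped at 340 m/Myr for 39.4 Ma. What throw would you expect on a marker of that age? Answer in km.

dip-slip = rate × time = 340 m/Myr × 39.4 Ma = 13400 m
throw = dip-slip × sin(dip) = 13400 × sin(63.1°) = 11900 m = 11.9 km

11.9 km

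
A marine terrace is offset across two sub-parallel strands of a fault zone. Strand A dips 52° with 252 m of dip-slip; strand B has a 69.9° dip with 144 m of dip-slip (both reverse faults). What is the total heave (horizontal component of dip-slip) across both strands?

heave_A = 252 × cos(52°) = 155.1 m
heave_B = 144 × cos(69.9°) = 49.49 m
total = 155.1 + 49.49 = 205 m

205 m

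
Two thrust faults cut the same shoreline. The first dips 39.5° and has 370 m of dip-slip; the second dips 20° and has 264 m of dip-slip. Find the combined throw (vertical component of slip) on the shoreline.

326 m

throw_A = 370 × sin(39.5°) = 235.3 m
throw_B = 264 × sin(20°) = 90.29 m
total = 235.3 + 90.29 = 326 m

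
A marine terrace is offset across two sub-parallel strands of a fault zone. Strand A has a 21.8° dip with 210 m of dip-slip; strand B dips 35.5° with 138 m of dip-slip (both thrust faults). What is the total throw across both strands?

throw_A = 210 × sin(21.8°) = 77.99 m
throw_B = 138 × sin(35.5°) = 80.14 m
total = 77.99 + 80.14 = 158 m

158 m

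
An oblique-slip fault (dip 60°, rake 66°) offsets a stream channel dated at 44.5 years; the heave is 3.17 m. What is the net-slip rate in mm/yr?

dip-slip = heave / cos(dip) = 3.17 / cos(60°) = 6.340 m
net slip = dip-slip / sin(rake) = 6.340 / sin(66°) = 6.940 m
rate = 6.940 m / 44.5 years = 0.156 m/yr = 156 mm/yr

156 mm/yr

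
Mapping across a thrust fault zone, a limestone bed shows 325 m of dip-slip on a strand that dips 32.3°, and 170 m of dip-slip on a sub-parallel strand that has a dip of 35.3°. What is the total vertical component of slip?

272 m

throw_A = 325 × sin(32.3°) = 173.7 m
throw_B = 170 × sin(35.3°) = 98.24 m
total = 173.7 + 98.24 = 272 m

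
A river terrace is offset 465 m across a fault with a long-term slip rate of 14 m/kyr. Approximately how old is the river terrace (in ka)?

age = offset / rate = 465 m / (14 m/kyr) = 33200 yr = 33.2 ka

33.2 ka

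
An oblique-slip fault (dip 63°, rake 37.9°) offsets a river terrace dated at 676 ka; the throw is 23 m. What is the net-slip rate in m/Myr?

62.2 m/Myr

dip-slip = throw / sin(dip) = 23 / sin(63°) = 25.81 m
net slip = dip-slip / sin(rake) = 25.81 / sin(37.9°) = 42.02 m
rate = 42.02 m / 676 ka = 0.0000622 m/yr = 62.2 m/Myr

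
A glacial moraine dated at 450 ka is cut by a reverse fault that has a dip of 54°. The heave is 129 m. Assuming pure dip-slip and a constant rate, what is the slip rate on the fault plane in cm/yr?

dip-slip = heave / cos(dip) = 129 m / cos(54°) = 219.5 m
rate = 219.5 m / 450 ka = 0.000488 m/yr = 0.0488 cm/yr

0.0488 cm/yr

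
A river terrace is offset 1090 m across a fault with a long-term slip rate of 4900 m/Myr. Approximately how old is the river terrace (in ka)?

222 ka

age = offset / rate = 1090 m / (4900 m/Myr) = 222000 yr = 222 ka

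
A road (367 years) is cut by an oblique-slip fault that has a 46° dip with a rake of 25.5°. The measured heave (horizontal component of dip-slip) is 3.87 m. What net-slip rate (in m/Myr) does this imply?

35300 m/Myr

dip-slip = heave / cos(dip) = 3.87 / cos(46°) = 5.571 m
net slip = dip-slip / sin(rake) = 5.571 / sin(25.5°) = 12.94 m
rate = 12.94 m / 367 years = 0.0353 m/yr = 35300 m/Myr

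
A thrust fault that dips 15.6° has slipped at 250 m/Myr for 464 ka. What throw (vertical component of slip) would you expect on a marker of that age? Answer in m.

31.2 m

dip-slip = rate × time = 250 m/Myr × 464 ka = 116 m
throw = dip-slip × sin(dip) = 116 × sin(15.6°) = 31.2 m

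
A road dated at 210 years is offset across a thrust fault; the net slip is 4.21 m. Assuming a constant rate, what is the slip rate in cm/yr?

rate = 4.21 m / 210 years = 0.0200 m/yr = 2 cm/yr

2 cm/yr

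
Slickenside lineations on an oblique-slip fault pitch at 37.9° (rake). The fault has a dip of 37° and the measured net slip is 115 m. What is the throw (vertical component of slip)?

42.5 m

dip-slip = net slip × sin(rake) = 115 m × sin(37.9°) = 70.64 m
throw = dip-slip × sin(dip) = 70.64 × sin(37°) = 42.5 m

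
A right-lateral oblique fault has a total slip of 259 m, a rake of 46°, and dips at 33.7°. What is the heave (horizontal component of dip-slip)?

155 m

dip-slip = net slip × sin(rake) = 259 m × sin(46°) = 186.3 m
heave = dip-slip × cos(dip) = 186.3 × cos(33.7°) = 155 m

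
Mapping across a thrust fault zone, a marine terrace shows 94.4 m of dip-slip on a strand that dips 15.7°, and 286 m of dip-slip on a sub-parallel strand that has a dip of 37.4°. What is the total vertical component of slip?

199 m

throw_A = 94.4 × sin(15.7°) = 25.54 m
throw_B = 286 × sin(37.4°) = 173.7 m
total = 25.54 + 173.7 = 199 m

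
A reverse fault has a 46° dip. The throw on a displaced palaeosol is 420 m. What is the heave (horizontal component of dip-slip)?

406 m

heave = throw / tan(dip) = 420 / tan(46°) = 406 m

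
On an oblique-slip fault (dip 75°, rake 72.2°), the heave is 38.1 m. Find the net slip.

dip-slip = heave / cos(dip) = 38.1 / cos(75°) = 147.2 m
net slip = dip-slip / sin(rake) = 147.2 / sin(72.2°) = 155 m

155 m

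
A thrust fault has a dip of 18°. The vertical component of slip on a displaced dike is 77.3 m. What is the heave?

heave = throw / tan(dip) = 77.3 / tan(18°) = 238 m

238 m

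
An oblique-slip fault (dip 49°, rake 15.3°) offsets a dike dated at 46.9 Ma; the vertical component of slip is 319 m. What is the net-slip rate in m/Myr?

dip-slip = throw / sin(dip) = 319 / sin(49°) = 422.7 m
net slip = dip-slip / sin(rake) = 422.7 / sin(15.3°) = 1602 m
rate = 1602 m / 46.9 Ma = 0.0000342 m/yr = 34.2 m/Myr

34.2 m/Myr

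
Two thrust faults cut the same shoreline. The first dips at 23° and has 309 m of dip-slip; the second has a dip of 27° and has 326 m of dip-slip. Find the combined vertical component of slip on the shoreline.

throw_A = 309 × sin(23°) = 120.7 m
throw_B = 326 × sin(27°) = 148 m
total = 120.7 + 148 = 269 m

269 m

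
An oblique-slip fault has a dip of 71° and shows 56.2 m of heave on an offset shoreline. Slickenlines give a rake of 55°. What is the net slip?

211 m

dip-slip = heave / cos(dip) = 56.2 / cos(71°) = 172.6 m
net slip = dip-slip / sin(rake) = 172.6 / sin(55°) = 211 m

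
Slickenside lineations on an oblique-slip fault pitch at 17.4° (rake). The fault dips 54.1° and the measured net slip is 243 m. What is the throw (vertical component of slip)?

dip-slip = net slip × sin(rake) = 243 m × sin(17.4°) = 72.67 m
throw = dip-slip × sin(dip) = 72.67 × sin(54.1°) = 58.9 m

58.9 m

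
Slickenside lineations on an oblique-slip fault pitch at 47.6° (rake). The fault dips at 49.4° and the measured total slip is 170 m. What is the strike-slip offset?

strike-slip = net slip × cos(rake) = 170 m × cos(47.6°) = 115 m

115 m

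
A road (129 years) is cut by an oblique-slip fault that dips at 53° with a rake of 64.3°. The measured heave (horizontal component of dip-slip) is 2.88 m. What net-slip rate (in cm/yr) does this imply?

4.12 cm/yr

dip-slip = heave / cos(dip) = 2.88 / cos(53°) = 4.786 m
net slip = dip-slip / sin(rake) = 4.786 / sin(64.3°) = 5.311 m
rate = 5.311 m / 129 years = 0.0412 m/yr = 4.12 cm/yr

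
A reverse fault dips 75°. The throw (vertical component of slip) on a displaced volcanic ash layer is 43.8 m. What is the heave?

heave = throw / tan(dip) = 43.8 / tan(75°) = 11.7 m

11.7 m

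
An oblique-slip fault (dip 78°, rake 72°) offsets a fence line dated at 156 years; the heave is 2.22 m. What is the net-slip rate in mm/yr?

dip-slip = heave / cos(dip) = 2.22 / cos(78°) = 10.68 m
net slip = dip-slip / sin(rake) = 10.68 / sin(72°) = 11.23 m
rate = 11.23 m / 156 years = 0.0720 m/yr = 72 mm/yr

72 mm/yr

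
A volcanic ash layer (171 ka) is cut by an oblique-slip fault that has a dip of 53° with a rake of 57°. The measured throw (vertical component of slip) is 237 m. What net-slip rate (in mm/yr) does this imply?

2.07 mm/yr

dip-slip = throw / sin(dip) = 237 / sin(53°) = 296.8 m
net slip = dip-slip / sin(rake) = 296.8 / sin(57°) = 353.8 m
rate = 353.8 m / 171 ka = 0.00207 m/yr = 2.07 mm/yr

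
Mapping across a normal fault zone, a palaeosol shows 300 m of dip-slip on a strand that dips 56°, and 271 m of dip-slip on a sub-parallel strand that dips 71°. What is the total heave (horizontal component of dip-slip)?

heave_A = 300 × cos(56°) = 167.8 m
heave_B = 271 × cos(71°) = 88.23 m
total = 167.8 + 88.23 = 256 m

256 m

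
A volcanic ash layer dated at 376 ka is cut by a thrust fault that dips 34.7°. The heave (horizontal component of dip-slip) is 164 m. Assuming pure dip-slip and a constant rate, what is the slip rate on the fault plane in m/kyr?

0.531 m/kyr

dip-slip = heave / cos(dip) = 164 m / cos(34.7°) = 199.5 m
rate = 199.5 m / 376 ka = 0.000531 m/yr = 0.531 m/kyr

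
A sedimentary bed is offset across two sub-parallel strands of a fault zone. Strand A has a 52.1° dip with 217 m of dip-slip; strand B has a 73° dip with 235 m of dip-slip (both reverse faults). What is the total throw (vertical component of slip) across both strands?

throw_A = 217 × sin(52.1°) = 171.2 m
throw_B = 235 × sin(73°) = 224.7 m
total = 171.2 + 224.7 = 396 m

396 m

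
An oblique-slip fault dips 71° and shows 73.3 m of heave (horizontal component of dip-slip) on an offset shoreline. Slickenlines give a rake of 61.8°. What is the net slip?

255 m

dip-slip = heave / cos(dip) = 73.3 / cos(71°) = 225.1 m
net slip = dip-slip / sin(rake) = 225.1 / sin(61.8°) = 255 m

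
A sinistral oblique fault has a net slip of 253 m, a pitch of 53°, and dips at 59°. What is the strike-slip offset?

strike-slip = net slip × cos(rake) = 253 m × cos(53°) = 152 m

152 m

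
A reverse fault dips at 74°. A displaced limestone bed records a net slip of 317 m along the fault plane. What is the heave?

87.4 m

heave = dip-slip × cos(dip) = 317 m × cos(74°) = 87.4 m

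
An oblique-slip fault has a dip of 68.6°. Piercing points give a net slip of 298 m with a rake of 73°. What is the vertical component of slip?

dip-slip = net slip × sin(rake) = 298 m × sin(73°) = 285 m
throw = dip-slip × sin(dip) = 285 × sin(68.6°) = 265 m

265 m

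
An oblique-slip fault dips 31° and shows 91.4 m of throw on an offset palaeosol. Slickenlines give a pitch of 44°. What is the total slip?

255 m

dip-slip = throw / sin(dip) = 91.4 / sin(31°) = 177.5 m
net slip = dip-slip / sin(rake) = 177.5 / sin(44°) = 255 m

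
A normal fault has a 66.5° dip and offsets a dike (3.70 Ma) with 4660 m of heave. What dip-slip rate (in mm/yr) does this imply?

dip-slip = heave / cos(dip) = 4660 m / cos(66.5°) = 11690 m
rate = 11690 m / 3.70 Ma = 0.00316 m/yr = 3.16 mm/yr

3.16 mm/yr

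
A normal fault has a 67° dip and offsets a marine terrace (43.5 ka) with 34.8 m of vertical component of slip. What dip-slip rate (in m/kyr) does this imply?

dip-slip = throw / sin(dip) = 34.8 m / sin(67°) = 37.81 m
rate = 37.81 m / 43.5 ka = 0.000869 m/yr = 0.869 m/kyr

0.869 m/kyr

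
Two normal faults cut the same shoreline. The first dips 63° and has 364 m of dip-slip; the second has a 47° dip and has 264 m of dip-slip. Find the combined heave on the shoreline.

345 m

heave_A = 364 × cos(63°) = 165.3 m
heave_B = 264 × cos(47°) = 180 m
total = 165.3 + 180 = 345 m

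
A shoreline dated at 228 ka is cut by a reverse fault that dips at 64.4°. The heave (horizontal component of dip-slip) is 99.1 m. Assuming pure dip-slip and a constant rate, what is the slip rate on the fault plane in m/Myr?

1010 m/Myr

dip-slip = heave / cos(dip) = 99.1 m / cos(64.4°) = 229.4 m
rate = 229.4 m / 228 ka = 0.00101 m/yr = 1010 m/Myr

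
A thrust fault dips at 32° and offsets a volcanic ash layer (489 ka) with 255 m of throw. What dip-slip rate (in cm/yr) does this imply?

0.0984 cm/yr

dip-slip = throw / sin(dip) = 255 m / sin(32°) = 481.2 m
rate = 481.2 m / 489 ka = 0.000984 m/yr = 0.0984 cm/yr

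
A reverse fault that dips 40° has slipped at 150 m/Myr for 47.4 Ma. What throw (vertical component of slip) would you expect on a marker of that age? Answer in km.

4.57 km

dip-slip = rate × time = 150 m/Myr × 47.4 Ma = 7110 m
throw = dip-slip × sin(dip) = 7110 × sin(40°) = 4570 m = 4.57 km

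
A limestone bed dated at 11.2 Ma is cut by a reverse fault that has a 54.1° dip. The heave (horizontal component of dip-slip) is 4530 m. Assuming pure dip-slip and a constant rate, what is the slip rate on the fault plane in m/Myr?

dip-slip = heave / cos(dip) = 4530 m / cos(54.1°) = 7725 m
rate = 7725 m / 11.2 Ma = 0.000690 m/yr = 690 m/Myr

690 m/Myr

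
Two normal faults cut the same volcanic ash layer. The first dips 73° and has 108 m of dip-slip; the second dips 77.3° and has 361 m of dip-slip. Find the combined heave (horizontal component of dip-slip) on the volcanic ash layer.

111 m

heave_A = 108 × cos(73°) = 31.58 m
heave_B = 361 × cos(77.3°) = 79.36 m
total = 31.58 + 79.36 = 111 m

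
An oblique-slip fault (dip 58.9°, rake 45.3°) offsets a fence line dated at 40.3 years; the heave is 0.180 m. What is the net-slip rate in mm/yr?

dip-slip = heave / cos(dip) = 0.180 / cos(58.9°) = 0.3485 m
net slip = dip-slip / sin(rake) = 0.3485 / sin(45.3°) = 0.4903 m
rate = 0.4903 m / 40.3 years = 0.0122 m/yr = 12.2 mm/yr

12.2 mm/yr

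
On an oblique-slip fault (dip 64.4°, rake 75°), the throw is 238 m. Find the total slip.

dip-slip = throw / sin(dip) = 238 / sin(64.4°) = 263.9 m
net slip = dip-slip / sin(rake) = 263.9 / sin(75°) = 273 m

273 m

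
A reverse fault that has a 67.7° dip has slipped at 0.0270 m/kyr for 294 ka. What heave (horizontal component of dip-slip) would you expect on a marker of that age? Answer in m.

3.01 m

dip-slip = rate × time = 0.0270 m/kyr × 294 ka = 7.938 m
heave = dip-slip × cos(dip) = 7.938 × cos(67.7°) = 3.01 m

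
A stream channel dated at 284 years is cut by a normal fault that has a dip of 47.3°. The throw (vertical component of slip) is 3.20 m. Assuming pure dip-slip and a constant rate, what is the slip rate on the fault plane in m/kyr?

dip-slip = throw / sin(dip) = 3.20 m / sin(47.3°) = 4.354 m
rate = 4.354 m / 284 years = 0.0153 m/yr = 15.3 m/kyr

15.3 m/kyr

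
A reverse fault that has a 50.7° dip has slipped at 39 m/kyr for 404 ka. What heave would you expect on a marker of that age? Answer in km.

dip-slip = rate × time = 39 m/kyr × 404 ka = 15760 m
heave = dip-slip × cos(dip) = 15760 × cos(50.7°) = 9980 m = 9.98 km

9.98 km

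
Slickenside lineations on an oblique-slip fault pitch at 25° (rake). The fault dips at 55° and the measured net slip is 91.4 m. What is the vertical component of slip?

dip-slip = net slip × sin(rake) = 91.4 m × sin(25°) = 38.63 m
throw = dip-slip × sin(dip) = 38.63 × sin(55°) = 31.6 m

31.6 m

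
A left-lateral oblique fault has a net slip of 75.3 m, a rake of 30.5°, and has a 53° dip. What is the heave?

23 m

dip-slip = net slip × sin(rake) = 75.3 m × sin(30.5°) = 38.22 m
heave = dip-slip × cos(dip) = 38.22 × cos(53°) = 23 m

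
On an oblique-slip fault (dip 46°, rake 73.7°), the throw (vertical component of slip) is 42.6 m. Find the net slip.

dip-slip = throw / sin(dip) = 42.6 / sin(46°) = 59.22 m
net slip = dip-slip / sin(rake) = 59.22 / sin(73.7°) = 61.7 m

61.7 m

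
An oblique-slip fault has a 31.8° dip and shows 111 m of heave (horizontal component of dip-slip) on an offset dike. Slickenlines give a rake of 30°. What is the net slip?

dip-slip = heave / cos(dip) = 111 / cos(31.8°) = 130.6 m
net slip = dip-slip / sin(rake) = 130.6 / sin(30°) = 261 m

261 m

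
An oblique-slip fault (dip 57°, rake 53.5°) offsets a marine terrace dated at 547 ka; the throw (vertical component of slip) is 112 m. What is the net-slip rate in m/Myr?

304 m/Myr

dip-slip = throw / sin(dip) = 112 / sin(57°) = 133.5 m
net slip = dip-slip / sin(rake) = 133.5 / sin(53.5°) = 166.1 m
rate = 166.1 m / 547 ka = 0.000304 m/yr = 304 m/Myr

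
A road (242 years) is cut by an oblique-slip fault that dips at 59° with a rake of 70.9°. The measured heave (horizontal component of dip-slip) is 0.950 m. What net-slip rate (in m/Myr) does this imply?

dip-slip = heave / cos(dip) = 0.950 / cos(59°) = 1.845 m
net slip = dip-slip / sin(rake) = 1.845 / sin(70.9°) = 1.952 m
rate = 1.952 m / 242 years = 0.00807 m/yr = 8070 m/Myr

8070 m/Myr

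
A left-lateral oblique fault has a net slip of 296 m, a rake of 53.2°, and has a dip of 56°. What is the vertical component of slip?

196 m

dip-slip = net slip × sin(rake) = 296 m × sin(53.2°) = 237 m
throw = dip-slip × sin(dip) = 237 × sin(56°) = 196 m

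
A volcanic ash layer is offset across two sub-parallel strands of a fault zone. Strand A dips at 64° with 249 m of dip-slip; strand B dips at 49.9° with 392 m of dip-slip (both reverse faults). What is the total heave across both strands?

heave_A = 249 × cos(64°) = 109.2 m
heave_B = 392 × cos(49.9°) = 252.5 m
total = 109.2 + 252.5 = 362 m

362 m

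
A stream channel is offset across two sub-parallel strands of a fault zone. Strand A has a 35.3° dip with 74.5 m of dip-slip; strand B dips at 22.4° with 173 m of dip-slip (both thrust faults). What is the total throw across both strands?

throw_A = 74.5 × sin(35.3°) = 43.05 m
throw_B = 173 × sin(22.4°) = 65.93 m
total = 43.05 + 65.93 = 109 m

109 m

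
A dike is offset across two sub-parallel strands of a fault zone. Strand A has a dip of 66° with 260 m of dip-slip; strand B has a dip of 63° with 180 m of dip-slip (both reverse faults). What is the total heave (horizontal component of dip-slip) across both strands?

heave_A = 260 × cos(66°) = 105.8 m
heave_B = 180 × cos(63°) = 81.72 m
total = 105.8 + 81.72 = 187 m

187 m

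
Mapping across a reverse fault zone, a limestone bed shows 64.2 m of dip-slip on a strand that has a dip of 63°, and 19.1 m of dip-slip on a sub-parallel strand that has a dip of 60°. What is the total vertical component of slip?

73.7 m

throw_A = 64.2 × sin(63°) = 57.20 m
throw_B = 19.1 × sin(60°) = 16.54 m
total = 57.20 + 16.54 = 73.7 m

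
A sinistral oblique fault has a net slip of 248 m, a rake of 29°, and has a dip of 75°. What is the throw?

116 m

dip-slip = net slip × sin(rake) = 248 m × sin(29°) = 120.2 m
throw = dip-slip × sin(dip) = 120.2 × sin(75°) = 116 m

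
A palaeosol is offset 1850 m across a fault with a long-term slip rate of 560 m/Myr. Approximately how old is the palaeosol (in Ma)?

3.30 Ma

age = offset / rate = 1850 m / (560 m/Myr) = 3.3e+06 yr = 3.30 Ma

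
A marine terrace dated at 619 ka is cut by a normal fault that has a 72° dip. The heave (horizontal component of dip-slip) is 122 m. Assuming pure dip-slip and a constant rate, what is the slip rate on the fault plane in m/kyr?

dip-slip = heave / cos(dip) = 122 m / cos(72°) = 394.8 m
rate = 394.8 m / 619 ka = 0.000638 m/yr = 0.638 m/kyr

0.638 m/kyr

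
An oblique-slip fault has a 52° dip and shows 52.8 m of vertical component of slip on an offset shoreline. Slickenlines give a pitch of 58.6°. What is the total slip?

dip-slip = throw / sin(dip) = 52.8 / sin(52°) = 67 m
net slip = dip-slip / sin(rake) = 67 / sin(58.6°) = 78.5 m

78.5 m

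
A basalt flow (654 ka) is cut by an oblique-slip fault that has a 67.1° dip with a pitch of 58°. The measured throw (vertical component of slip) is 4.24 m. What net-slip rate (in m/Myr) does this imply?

dip-slip = throw / sin(dip) = 4.24 / sin(67.1°) = 4.603 m
net slip = dip-slip / sin(rake) = 4.603 / sin(58°) = 5.427 m
rate = 5.427 m / 654 ka = 0.00000830 m/yr = 8.30 m/Myr

8.30 m/Myr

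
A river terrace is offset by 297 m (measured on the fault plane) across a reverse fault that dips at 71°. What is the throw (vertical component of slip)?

throw = dip-slip × sin(dip) = 297 m × sin(71°) = 281 m

281 m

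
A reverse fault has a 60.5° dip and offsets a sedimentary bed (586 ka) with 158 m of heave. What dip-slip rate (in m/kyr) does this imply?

dip-slip = heave / cos(dip) = 158 m / cos(60.5°) = 320.9 m
rate = 320.9 m / 586 ka = 0.000548 m/yr = 0.548 m/kyr

0.548 m/kyr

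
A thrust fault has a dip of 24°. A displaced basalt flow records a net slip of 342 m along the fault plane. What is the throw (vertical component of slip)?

throw = dip-slip × sin(dip) = 342 m × sin(24°) = 139 m

139 m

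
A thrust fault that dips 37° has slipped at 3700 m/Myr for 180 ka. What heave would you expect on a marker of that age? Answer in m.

dip-slip = rate × time = 3700 m/Myr × 180 ka = 666 m
heave = dip-slip × cos(dip) = 666 × cos(37°) = 532 m

532 m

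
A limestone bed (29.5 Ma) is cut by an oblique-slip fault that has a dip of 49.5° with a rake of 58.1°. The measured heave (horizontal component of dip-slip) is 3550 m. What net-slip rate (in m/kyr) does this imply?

0.218 m/kyr

dip-slip = heave / cos(dip) = 3550 / cos(49.5°) = 5466 m
net slip = dip-slip / sin(rake) = 5466 / sin(58.1°) = 6439 m
rate = 6439 m / 29.5 Ma = 0.000218 m/yr = 0.218 m/kyr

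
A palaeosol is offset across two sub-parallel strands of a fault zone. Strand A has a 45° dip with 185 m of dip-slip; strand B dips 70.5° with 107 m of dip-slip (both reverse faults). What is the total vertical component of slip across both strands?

232 m

throw_A = 185 × sin(45°) = 130.8 m
throw_B = 107 × sin(70.5°) = 100.9 m
total = 130.8 + 100.9 = 232 m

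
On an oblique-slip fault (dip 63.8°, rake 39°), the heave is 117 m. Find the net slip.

421 m

dip-slip = heave / cos(dip) = 117 / cos(63.8°) = 265 m
net slip = dip-slip / sin(rake) = 265 / sin(39°) = 421 m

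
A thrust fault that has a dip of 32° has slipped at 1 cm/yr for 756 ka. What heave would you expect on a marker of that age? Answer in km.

dip-slip = rate × time = 1 cm/yr × 756 ka = 7560 m
heave = dip-slip × cos(dip) = 7560 × cos(32°) = 6410 m = 6.41 km

6.41 km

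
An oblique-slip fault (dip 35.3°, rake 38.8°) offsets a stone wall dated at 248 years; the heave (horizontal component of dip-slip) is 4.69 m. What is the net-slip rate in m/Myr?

dip-slip = heave / cos(dip) = 4.69 / cos(35.3°) = 5.747 m
net slip = dip-slip / sin(rake) = 5.747 / sin(38.8°) = 9.171 m
rate = 9.171 m / 248 years = 0.0370 m/yr = 37000 m/Myr

37000 m/Myr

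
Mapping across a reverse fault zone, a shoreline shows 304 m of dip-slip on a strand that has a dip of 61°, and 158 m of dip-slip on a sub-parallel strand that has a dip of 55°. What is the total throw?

throw_A = 304 × sin(61°) = 265.9 m
throw_B = 158 × sin(55°) = 129.4 m
total = 265.9 + 129.4 = 395 m

395 m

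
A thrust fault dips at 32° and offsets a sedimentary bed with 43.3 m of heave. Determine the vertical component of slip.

27.1 m

throw = heave × tan(dip) = 43.3 × tan(32°) = 27.1 m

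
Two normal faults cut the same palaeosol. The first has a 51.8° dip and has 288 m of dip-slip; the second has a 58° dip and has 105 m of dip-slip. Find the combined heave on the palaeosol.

heave_A = 288 × cos(51.8°) = 178.1 m
heave_B = 105 × cos(58°) = 55.64 m
total = 178.1 + 55.64 = 234 m

234 m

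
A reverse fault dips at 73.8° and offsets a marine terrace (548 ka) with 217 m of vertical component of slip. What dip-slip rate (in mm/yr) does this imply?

0.412 mm/yr

dip-slip = throw / sin(dip) = 217 m / sin(73.8°) = 226 m
rate = 226 m / 548 ka = 0.000412 m/yr = 0.412 mm/yr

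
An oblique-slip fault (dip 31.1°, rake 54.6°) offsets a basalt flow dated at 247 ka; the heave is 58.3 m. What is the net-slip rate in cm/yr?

dip-slip = heave / cos(dip) = 58.3 / cos(31.1°) = 68.09 m
net slip = dip-slip / sin(rake) = 68.09 / sin(54.6°) = 83.53 m
rate = 83.53 m / 247 ka = 0.000338 m/yr = 0.0338 cm/yr

0.0338 cm/yr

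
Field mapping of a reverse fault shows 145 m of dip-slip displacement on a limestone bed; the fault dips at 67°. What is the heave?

heave = dip-slip × cos(dip) = 145 m × cos(67°) = 56.7 m

56.7 m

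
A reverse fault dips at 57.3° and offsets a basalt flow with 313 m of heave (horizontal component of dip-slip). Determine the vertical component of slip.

488 m

throw = heave × tan(dip) = 313 × tan(57.3°) = 488 m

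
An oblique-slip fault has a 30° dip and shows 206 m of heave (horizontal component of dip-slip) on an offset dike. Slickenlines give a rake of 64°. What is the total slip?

265 m

dip-slip = heave / cos(dip) = 206 / cos(30°) = 237.9 m
net slip = dip-slip / sin(rake) = 237.9 / sin(64°) = 265 m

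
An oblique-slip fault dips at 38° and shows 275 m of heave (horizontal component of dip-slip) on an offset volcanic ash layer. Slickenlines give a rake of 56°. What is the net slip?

dip-slip = heave / cos(dip) = 275 / cos(38°) = 349 m
net slip = dip-slip / sin(rake) = 349 / sin(56°) = 421 m

421 m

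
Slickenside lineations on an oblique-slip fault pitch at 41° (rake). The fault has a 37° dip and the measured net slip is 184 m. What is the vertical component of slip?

dip-slip = net slip × sin(rake) = 184 m × sin(41°) = 120.7 m
throw = dip-slip × sin(dip) = 120.7 × sin(37°) = 72.6 m

72.6 m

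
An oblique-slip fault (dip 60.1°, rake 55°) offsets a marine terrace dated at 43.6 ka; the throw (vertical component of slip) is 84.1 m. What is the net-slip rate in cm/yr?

0.272 cm/yr

dip-slip = throw / sin(dip) = 84.1 / sin(60.1°) = 97.01 m
net slip = dip-slip / sin(rake) = 97.01 / sin(55°) = 118.4 m
rate = 118.4 m / 43.6 ka = 0.00272 m/yr = 0.272 cm/yr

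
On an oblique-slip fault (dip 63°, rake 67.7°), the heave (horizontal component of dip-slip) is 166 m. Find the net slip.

dip-slip = heave / cos(dip) = 166 / cos(63°) = 365.6 m
net slip = dip-slip / sin(rake) = 365.6 / sin(67.7°) = 395 m

395 m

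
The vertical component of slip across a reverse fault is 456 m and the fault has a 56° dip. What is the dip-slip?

dip-slip = throw / sin(dip) = 456 / sin(56°) = 550 m

550 m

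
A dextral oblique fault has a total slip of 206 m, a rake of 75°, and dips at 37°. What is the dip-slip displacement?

199 m

dip-slip = net slip × sin(rake) = 206 m × sin(75°) = 199 m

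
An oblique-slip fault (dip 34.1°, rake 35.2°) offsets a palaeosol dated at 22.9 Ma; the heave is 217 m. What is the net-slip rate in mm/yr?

dip-slip = heave / cos(dip) = 217 / cos(34.1°) = 262.1 m
net slip = dip-slip / sin(rake) = 262.1 / sin(35.2°) = 454.6 m
rate = 454.6 m / 22.9 Ma = 0.0000199 m/yr = 0.0199 mm/yr

0.0199 mm/yr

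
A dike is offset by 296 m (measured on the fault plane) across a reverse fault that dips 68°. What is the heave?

111 m

heave = dip-slip × cos(dip) = 296 m × cos(68°) = 111 m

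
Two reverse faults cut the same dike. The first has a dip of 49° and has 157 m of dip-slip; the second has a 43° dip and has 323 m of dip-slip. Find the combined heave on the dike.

heave_A = 157 × cos(49°) = 103 m
heave_B = 323 × cos(43°) = 236.2 m
total = 103 + 236.2 = 339 m

339 m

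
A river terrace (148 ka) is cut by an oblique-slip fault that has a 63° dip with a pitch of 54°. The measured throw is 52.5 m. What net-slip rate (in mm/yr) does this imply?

dip-slip = throw / sin(dip) = 52.5 / sin(63°) = 58.92 m
net slip = dip-slip / sin(rake) = 58.92 / sin(54°) = 72.83 m
rate = 72.83 m / 148 ka = 0.000492 m/yr = 0.492 mm/yr

0.492 mm/yr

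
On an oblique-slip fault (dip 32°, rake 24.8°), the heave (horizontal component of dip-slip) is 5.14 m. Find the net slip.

14.4 m

dip-slip = heave / cos(dip) = 5.14 / cos(32°) = 6.061 m
net slip = dip-slip / sin(rake) = 6.061 / sin(24.8°) = 14.4 m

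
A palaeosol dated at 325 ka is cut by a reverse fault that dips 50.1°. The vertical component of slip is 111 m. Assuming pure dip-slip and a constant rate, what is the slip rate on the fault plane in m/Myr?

dip-slip = throw / sin(dip) = 111 m / sin(50.1°) = 144.7 m
rate = 144.7 m / 325 ka = 0.000445 m/yr = 445 m/Myr

445 m/Myr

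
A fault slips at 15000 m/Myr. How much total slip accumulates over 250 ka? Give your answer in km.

slip = rate × time = 15000 m/Myr × 250 ka = 3750 m = 3.75 km

3.75 km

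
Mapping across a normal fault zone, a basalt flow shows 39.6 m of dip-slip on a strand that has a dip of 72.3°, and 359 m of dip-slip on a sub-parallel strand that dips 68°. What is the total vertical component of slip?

371 m

throw_A = 39.6 × sin(72.3°) = 37.73 m
throw_B = 359 × sin(68°) = 332.9 m
total = 37.73 + 332.9 = 371 m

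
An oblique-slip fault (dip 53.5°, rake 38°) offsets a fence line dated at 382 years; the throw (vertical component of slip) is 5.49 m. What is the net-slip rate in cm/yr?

dip-slip = throw / sin(dip) = 5.49 / sin(53.5°) = 6.830 m
net slip = dip-slip / sin(rake) = 6.830 / sin(38°) = 11.09 m
rate = 11.09 m / 382 years = 0.0290 m/yr = 2.90 cm/yr

2.90 cm/yr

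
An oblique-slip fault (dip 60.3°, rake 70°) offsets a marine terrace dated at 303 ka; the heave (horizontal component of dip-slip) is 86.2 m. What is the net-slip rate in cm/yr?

0.0611 cm/yr

dip-slip = heave / cos(dip) = 86.2 / cos(60.3°) = 174 m
net slip = dip-slip / sin(rake) = 174 / sin(70°) = 185.1 m
rate = 185.1 m / 303 ka = 0.000611 m/yr = 0.0611 cm/yr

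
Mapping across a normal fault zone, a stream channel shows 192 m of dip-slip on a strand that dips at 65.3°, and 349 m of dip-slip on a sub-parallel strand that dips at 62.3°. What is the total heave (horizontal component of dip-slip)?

242 m

heave_A = 192 × cos(65.3°) = 80.23 m
heave_B = 349 × cos(62.3°) = 162.2 m
total = 80.23 + 162.2 = 242 m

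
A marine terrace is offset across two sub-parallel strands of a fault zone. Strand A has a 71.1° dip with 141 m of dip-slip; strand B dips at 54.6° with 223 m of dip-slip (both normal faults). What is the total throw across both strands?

315 m

throw_A = 141 × sin(71.1°) = 133.4 m
throw_B = 223 × sin(54.6°) = 181.8 m
total = 133.4 + 181.8 = 315 m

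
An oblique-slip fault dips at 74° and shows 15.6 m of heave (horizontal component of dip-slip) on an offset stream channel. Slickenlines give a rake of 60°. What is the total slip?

dip-slip = heave / cos(dip) = 15.6 / cos(74°) = 56.60 m
net slip = dip-slip / sin(rake) = 56.60 / sin(60°) = 65.4 m

65.4 m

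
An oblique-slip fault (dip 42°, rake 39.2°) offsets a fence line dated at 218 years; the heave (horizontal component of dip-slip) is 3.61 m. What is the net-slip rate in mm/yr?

dip-slip = heave / cos(dip) = 3.61 / cos(42°) = 4.858 m
net slip = dip-slip / sin(rake) = 4.858 / sin(39.2°) = 7.686 m
rate = 7.686 m / 218 years = 0.0353 m/yr = 35.3 mm/yr

35.3 mm/yr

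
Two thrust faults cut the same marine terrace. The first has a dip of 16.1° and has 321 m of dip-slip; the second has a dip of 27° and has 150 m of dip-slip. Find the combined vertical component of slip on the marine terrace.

157 m

throw_A = 321 × sin(16.1°) = 89.02 m
throw_B = 150 × sin(27°) = 68.10 m
total = 89.02 + 68.10 = 157 m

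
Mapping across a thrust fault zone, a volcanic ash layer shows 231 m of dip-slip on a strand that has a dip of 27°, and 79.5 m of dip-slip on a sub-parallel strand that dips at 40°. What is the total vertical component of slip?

156 m

throw_A = 231 × sin(27°) = 104.9 m
throw_B = 79.5 × sin(40°) = 51.10 m
total = 104.9 + 51.10 = 156 m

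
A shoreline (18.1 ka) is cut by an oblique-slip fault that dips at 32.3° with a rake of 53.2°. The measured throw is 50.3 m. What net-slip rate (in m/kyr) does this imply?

dip-slip = throw / sin(dip) = 50.3 / sin(32.3°) = 94.13 m
net slip = dip-slip / sin(rake) = 94.13 / sin(53.2°) = 117.6 m
rate = 117.6 m / 18.1 ka = 0.00649 m/yr = 6.49 m/kyr

6.49 m/kyr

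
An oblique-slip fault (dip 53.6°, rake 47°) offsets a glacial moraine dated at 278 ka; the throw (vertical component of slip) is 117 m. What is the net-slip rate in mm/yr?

0.715 mm/yr

dip-slip = throw / sin(dip) = 117 / sin(53.6°) = 145.4 m
net slip = dip-slip / sin(rake) = 145.4 / sin(47°) = 198.8 m
rate = 198.8 m / 278 ka = 0.000715 m/yr = 0.715 mm/yr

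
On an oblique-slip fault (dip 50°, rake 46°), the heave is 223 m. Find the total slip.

482 m

dip-slip = heave / cos(dip) = 223 / cos(50°) = 346.9 m
net slip = dip-slip / sin(rake) = 346.9 / sin(46°) = 482 m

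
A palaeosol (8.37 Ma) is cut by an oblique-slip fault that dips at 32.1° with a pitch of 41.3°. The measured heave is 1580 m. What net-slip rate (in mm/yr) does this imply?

0.338 mm/yr

dip-slip = heave / cos(dip) = 1580 / cos(32.1°) = 1865 m
net slip = dip-slip / sin(rake) = 1865 / sin(41.3°) = 2826 m
rate = 2826 m / 8.37 Ma = 0.000338 m/yr = 0.338 mm/yr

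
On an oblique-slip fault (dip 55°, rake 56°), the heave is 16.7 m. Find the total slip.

35.1 m

dip-slip = heave / cos(dip) = 16.7 / cos(55°) = 29.12 m
net slip = dip-slip / sin(rake) = 29.12 / sin(56°) = 35.1 m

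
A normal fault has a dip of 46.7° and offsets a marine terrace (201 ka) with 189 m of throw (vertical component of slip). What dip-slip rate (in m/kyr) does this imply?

1.29 m/kyr

dip-slip = throw / sin(dip) = 189 m / sin(46.7°) = 259.7 m
rate = 259.7 m / 201 ka = 0.00129 m/yr = 1.29 m/kyr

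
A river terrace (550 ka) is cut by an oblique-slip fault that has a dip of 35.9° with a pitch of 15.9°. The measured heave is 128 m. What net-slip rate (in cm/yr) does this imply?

dip-slip = heave / cos(dip) = 128 / cos(35.9°) = 158 m
net slip = dip-slip / sin(rake) = 158 / sin(15.9°) = 576.8 m
rate = 576.8 m / 550 ka = 0.00105 m/yr = 0.105 cm/yr

0.105 cm/yr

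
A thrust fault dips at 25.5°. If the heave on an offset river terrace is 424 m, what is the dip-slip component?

dip-slip = heave / cos(dip) = 424 / cos(25.5°) = 470 m

470 m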